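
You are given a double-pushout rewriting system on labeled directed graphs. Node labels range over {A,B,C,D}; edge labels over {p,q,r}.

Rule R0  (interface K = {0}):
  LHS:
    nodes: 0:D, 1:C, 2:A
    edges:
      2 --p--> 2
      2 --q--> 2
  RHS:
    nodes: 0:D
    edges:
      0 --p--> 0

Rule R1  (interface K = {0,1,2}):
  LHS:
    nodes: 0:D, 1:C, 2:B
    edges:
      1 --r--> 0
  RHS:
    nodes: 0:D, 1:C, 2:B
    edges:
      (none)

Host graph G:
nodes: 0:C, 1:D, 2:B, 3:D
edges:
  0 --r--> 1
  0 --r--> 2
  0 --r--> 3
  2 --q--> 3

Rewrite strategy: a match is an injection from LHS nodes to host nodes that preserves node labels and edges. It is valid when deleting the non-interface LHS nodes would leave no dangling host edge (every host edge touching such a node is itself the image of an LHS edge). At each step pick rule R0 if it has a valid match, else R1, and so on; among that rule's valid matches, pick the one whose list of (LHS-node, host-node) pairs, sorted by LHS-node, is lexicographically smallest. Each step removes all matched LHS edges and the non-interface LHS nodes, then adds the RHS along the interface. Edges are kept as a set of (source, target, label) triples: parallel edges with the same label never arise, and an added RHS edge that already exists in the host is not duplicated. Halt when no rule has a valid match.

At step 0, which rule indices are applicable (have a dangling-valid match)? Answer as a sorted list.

Answer: [R1]

Derivation:
R0: no valid match — LHS pattern not found
R1: 2 valid matches — {0↦1, 1↦0, 2↦2}, {0↦3, 1↦0, 2↦2}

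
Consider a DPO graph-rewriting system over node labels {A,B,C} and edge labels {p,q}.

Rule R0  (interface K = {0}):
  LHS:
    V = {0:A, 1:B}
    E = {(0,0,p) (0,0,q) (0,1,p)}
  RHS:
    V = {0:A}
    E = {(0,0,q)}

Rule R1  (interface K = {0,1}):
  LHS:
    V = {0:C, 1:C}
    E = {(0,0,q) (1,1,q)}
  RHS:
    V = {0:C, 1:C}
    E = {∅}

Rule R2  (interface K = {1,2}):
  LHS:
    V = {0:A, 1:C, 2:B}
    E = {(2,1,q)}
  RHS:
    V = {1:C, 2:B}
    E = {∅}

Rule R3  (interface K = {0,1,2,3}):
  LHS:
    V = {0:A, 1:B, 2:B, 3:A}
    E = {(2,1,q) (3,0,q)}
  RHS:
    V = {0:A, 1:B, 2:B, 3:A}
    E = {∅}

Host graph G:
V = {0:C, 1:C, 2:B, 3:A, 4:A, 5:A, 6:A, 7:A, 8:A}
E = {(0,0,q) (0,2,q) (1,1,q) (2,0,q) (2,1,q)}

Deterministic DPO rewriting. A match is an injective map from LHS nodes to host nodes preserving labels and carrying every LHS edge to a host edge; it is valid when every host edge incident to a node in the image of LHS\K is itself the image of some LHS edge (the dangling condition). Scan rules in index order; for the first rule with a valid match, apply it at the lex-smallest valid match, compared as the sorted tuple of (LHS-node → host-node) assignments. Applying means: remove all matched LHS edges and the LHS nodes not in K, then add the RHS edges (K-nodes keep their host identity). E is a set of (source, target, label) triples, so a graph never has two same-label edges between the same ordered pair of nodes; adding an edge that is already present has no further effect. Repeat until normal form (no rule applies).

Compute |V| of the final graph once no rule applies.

Answer: 7

Steps:
[0] host  ⇒  9 nodes, 5 edges  {0-q->0 0-q->2 1-q->1 2-q->0 2-q->1}
[1] R1 @ {0↦0, 1↦1}  ⇒  9 nodes, 3 edges  {0-q->2 2-q->0 2-q->1}
[2] R2 @ {0↦3, 1↦0, 2↦2}  ⇒  8 nodes, 2 edges  {0-q->2 2-q->1}
[3] R2 @ {0↦4, 1↦1, 2↦2}  ⇒  7 nodes, 1 edges  {0-q->2}
final graph: no rule applies after step 3
NF nodes: {0:C, 1:C, 2:B, 5:A, 6:A, 7:A, 8:A}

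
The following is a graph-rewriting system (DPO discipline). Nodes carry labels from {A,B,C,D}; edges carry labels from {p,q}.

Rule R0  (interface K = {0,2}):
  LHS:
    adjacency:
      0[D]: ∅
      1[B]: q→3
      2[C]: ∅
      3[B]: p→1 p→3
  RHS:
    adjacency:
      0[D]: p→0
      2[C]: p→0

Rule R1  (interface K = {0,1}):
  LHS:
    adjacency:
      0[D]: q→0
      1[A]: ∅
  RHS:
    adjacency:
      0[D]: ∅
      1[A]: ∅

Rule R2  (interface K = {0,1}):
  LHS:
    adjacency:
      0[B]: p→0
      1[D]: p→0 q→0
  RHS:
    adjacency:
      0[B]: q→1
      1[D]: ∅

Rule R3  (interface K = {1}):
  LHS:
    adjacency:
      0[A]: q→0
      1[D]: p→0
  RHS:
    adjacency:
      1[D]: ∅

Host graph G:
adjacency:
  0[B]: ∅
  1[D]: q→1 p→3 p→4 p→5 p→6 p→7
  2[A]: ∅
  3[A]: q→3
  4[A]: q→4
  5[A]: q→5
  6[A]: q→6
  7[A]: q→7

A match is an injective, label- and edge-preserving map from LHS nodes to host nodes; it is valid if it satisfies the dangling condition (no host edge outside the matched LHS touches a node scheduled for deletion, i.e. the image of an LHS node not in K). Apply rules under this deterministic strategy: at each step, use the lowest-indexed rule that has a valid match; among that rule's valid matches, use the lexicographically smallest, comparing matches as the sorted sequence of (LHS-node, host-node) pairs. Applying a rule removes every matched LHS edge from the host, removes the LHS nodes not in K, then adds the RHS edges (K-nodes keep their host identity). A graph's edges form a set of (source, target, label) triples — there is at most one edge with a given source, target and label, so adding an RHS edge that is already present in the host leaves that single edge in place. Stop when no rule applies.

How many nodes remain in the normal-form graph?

Answer: 3

Steps:
initial: |V|=8 |E|=11  E = 1-q->1 1-p->3 1-p->4 1-p->5 1-p->6 1-p->7 3-q->3 4-q->4 5-q->5 6-q->6 7-q->7
step 1: apply R1 at {0↦1, 1↦2}  → |V|=8 |E|=10  E = 1-p->3 1-p->4 1-p->5 1-p->6 1-p->7 3-q->3 4-q->4 5-q->5 6-q->6 7-q->7
step 2: apply R3 at {0↦3, 1↦1}  → |V|=7 |E|=8  E = 1-p->4 1-p->5 1-p->6 1-p->7 4-q->4 5-q->5 6-q->6 7-q->7
step 3: apply R3 at {0↦4, 1↦1}  → |V|=6 |E|=6  E = 1-p->5 1-p->6 1-p->7 5-q->5 6-q->6 7-q->7
step 4: apply R3 at {0↦5, 1↦1}  → |V|=5 |E|=4  E = 1-p->6 1-p->7 6-q->6 7-q->7
step 5: apply R3 at {0↦6, 1↦1}  → |V|=4 |E|=2  E = 1-p->7 7-q->7
step 6: apply R3 at {0↦7, 1↦1}  → |V|=3 |E|=0  E = ∅
final graph: no rule applies after step 6
NF nodes: {0:B, 1:D, 2:A}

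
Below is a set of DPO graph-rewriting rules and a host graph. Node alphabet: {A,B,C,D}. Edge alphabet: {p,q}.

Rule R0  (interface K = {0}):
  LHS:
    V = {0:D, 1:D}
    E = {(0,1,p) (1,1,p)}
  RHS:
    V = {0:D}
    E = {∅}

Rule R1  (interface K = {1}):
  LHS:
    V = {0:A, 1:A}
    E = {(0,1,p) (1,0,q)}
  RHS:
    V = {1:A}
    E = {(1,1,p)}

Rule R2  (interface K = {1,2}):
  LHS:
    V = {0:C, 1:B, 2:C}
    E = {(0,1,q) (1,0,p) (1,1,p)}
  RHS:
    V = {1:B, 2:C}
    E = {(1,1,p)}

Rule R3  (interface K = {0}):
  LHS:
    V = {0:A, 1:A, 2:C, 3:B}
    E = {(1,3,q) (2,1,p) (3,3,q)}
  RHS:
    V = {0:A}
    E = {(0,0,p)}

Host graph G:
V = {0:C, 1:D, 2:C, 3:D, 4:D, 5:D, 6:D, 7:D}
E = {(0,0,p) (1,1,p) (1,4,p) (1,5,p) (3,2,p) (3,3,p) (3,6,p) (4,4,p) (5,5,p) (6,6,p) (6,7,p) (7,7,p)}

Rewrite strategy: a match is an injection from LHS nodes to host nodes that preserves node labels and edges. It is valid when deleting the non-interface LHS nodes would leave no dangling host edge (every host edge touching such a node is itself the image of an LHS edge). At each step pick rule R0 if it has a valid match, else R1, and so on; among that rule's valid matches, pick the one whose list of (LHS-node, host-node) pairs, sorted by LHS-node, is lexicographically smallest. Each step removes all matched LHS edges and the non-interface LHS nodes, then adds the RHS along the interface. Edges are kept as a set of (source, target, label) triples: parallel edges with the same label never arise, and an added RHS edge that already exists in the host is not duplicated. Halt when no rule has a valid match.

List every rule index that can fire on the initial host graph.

R0: 3 valid matches — {0↦1, 1↦4}, {0↦1, 1↦5}, {0↦6, 1↦7}
R1: no valid match — LHS pattern not found
R2: no valid match — LHS pattern not found
R3: no valid match — LHS pattern not found

Answer: [R0]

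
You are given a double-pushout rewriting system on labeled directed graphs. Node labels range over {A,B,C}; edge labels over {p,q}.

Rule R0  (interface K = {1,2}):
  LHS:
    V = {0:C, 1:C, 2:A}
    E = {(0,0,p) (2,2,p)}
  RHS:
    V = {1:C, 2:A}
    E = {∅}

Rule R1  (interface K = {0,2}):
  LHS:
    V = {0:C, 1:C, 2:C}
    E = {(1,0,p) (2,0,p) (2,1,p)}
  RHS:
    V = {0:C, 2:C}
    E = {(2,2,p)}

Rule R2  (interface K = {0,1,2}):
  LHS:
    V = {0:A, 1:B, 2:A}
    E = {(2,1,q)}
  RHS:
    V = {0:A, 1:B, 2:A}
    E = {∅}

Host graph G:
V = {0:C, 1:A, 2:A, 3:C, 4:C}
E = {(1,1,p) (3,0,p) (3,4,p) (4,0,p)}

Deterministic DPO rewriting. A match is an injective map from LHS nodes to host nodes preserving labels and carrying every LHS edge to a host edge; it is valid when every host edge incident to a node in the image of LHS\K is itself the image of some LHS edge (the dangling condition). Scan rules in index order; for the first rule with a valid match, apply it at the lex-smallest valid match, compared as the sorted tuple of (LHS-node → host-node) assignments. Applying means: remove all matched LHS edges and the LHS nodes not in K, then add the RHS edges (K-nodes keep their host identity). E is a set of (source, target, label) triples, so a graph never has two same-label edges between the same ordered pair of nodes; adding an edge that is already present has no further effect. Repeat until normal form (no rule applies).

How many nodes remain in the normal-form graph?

Answer: 3

Derivation:
start.  V:5 E:4  edges: 1-p->1 3-p->0 3-p->4 4-p->0
1. fire R1 via {0↦0, 1↦4, 2↦3}  →  V:4 E:2  edges: 1-p->1 3-p->3
2. fire R0 via {0↦3, 1↦0, 2↦1}  →  V:3 E:0  edges: ∅
normal form: no rule applies after step 2
NF nodes: {0:C, 1:A, 2:A}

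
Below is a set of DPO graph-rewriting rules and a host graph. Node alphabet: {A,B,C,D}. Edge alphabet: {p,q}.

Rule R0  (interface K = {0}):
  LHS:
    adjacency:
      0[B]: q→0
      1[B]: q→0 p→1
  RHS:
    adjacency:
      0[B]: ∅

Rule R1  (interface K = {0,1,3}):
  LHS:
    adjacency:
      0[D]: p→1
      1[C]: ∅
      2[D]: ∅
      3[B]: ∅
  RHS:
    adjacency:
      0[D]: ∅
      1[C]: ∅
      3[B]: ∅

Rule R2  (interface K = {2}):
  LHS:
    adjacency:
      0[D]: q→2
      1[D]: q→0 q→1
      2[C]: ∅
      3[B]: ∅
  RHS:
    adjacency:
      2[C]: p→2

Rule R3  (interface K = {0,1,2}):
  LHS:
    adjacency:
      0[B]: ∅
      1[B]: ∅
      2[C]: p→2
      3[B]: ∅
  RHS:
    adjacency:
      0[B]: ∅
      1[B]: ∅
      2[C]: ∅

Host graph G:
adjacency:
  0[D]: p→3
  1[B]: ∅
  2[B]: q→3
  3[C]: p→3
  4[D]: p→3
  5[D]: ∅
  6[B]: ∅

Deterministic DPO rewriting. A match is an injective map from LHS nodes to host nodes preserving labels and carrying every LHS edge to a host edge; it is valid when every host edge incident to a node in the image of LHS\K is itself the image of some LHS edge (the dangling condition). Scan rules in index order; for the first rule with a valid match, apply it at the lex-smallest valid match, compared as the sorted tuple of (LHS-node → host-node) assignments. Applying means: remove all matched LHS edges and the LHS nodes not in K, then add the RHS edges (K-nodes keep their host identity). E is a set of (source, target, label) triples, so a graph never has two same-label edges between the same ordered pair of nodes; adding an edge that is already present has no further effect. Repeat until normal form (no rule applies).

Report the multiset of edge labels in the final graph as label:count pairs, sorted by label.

Answer: q:1

Steps:
initial: |V|=7 |E|=4  E = 0-p->3 2-q->3 3-p->3 4-p->3
step 1: apply R1 at {0↦0, 1↦3, 2↦5, 3↦1}  → |V|=6 |E|=3  E = 2-q->3 3-p->3 4-p->3
step 2: apply R1 at {0↦4, 1↦3, 2↦0, 3↦1}  → |V|=5 |E|=2  E = 2-q->3 3-p->3
step 3: apply R3 at {0↦1, 1↦2, 2↦3, 3↦6}  → |V|=4 |E|=1  E = 2-q->3
final graph: no rule applies after step 3
NF edges: [(2, 3, 'q')]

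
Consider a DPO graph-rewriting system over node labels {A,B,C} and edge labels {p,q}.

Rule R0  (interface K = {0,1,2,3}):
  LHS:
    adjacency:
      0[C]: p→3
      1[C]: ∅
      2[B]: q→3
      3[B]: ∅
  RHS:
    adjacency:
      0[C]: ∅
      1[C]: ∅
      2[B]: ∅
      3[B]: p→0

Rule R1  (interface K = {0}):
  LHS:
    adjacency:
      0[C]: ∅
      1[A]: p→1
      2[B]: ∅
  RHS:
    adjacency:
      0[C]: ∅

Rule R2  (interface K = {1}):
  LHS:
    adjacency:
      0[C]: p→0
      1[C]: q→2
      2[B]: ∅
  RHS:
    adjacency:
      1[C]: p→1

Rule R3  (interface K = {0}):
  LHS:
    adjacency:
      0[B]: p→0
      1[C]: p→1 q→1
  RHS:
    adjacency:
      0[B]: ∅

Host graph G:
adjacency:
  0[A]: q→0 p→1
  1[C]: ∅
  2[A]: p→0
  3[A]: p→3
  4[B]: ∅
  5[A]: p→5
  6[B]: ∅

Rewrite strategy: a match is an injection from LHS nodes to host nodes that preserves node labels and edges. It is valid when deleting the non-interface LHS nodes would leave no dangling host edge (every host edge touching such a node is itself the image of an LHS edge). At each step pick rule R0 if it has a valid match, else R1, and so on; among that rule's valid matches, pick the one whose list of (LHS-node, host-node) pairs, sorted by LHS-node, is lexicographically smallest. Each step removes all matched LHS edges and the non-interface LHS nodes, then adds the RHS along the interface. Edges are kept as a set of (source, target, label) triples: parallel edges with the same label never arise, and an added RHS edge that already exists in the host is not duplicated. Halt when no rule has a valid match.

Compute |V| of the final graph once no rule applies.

Answer: 3

Rewrite trace:
initial: |V|=7 |E|=5  E = 0-q->0 0-p->1 2-p->0 3-p->3 5-p->5
step 1: apply R1 at {0↦1, 1↦3, 2↦4}  → |V|=5 |E|=4  E = 0-q->0 0-p->1 2-p->0 5-p->5
step 2: apply R1 at {0↦1, 1↦5, 2↦6}  → |V|=3 |E|=3  E = 0-q->0 0-p->1 2-p->0
normal form: no rule applies after step 2
NF nodes: {0:A, 1:C, 2:A}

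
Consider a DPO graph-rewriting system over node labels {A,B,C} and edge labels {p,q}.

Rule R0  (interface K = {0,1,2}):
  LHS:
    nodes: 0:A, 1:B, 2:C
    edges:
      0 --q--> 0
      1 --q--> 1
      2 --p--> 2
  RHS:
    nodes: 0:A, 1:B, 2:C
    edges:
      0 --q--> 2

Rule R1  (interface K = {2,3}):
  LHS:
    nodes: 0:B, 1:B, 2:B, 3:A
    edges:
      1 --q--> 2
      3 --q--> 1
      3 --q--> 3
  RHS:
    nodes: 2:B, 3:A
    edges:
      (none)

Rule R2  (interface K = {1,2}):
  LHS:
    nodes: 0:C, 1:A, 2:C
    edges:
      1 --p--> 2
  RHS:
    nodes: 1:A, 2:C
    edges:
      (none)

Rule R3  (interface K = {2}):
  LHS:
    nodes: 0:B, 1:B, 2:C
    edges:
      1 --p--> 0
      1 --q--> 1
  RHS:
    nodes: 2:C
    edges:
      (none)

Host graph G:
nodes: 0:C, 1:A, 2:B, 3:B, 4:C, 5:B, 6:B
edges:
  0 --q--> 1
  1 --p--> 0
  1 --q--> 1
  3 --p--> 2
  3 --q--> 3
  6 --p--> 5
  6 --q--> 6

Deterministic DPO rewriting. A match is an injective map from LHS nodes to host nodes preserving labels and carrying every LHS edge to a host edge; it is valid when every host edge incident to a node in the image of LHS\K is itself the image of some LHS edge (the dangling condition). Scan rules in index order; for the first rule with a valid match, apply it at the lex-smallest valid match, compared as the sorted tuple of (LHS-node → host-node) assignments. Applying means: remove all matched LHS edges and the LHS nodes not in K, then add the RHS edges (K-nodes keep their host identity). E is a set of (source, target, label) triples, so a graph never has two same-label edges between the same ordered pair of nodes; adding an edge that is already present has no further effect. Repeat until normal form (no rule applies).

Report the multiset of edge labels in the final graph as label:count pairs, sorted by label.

start.  V:7 E:7  edges: 0-q->1 1-p->0 1-q->1 3-p->2 3-q->3 6-p->5 6-q->6
1. fire R2 via {0↦4, 1↦1, 2↦0}  →  V:6 E:6  edges: 0-q->1 1-q->1 3-p->2 3-q->3 6-p->5 6-q->6
2. fire R3 via {0↦2, 1↦3, 2↦0}  →  V:4 E:4  edges: 0-q->1 1-q->1 6-p->5 6-q->6
3. fire R3 via {0↦5, 1↦6, 2↦0}  →  V:2 E:2  edges: 0-q->1 1-q->1
halt: no rule applies after step 3
NF edges: [(0, 1, 'q'), (1, 1, 'q')]

Answer: q:2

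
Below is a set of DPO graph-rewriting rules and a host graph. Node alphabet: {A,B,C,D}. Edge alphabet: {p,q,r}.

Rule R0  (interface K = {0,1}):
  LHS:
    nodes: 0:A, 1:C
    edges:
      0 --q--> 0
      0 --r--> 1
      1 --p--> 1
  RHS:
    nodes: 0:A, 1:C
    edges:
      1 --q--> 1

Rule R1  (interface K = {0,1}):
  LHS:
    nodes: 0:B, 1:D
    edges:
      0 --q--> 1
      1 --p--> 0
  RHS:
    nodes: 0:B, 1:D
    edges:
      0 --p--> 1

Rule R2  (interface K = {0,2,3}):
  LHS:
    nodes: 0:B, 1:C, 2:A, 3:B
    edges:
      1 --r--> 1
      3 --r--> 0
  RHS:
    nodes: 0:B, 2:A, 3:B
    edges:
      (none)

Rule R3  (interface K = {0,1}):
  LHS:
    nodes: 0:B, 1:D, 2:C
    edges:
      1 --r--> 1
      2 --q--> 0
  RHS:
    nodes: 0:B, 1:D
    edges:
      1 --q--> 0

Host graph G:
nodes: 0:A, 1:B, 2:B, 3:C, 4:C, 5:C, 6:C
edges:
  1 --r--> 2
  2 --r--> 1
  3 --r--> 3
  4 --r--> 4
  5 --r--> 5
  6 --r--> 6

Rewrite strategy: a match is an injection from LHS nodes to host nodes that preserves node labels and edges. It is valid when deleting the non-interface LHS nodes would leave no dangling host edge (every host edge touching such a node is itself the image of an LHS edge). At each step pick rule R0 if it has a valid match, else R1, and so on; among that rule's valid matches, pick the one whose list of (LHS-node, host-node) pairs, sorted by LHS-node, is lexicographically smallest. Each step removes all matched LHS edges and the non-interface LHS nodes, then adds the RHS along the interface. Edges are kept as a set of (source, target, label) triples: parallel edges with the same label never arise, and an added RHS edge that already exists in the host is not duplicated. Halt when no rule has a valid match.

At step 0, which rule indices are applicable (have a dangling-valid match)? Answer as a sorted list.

R0: no valid match — LHS pattern not found
R1: no valid match — LHS pattern not found
R2: 8 valid matches — {0↦1, 1↦3, 2↦0, 3↦2}, {0↦1, 1↦4, 2↦0, 3↦2}, {0↦1, 1↦5, 2↦0, 3↦2} (+5 more)
R3: no valid match — LHS pattern not found

Answer: [R2]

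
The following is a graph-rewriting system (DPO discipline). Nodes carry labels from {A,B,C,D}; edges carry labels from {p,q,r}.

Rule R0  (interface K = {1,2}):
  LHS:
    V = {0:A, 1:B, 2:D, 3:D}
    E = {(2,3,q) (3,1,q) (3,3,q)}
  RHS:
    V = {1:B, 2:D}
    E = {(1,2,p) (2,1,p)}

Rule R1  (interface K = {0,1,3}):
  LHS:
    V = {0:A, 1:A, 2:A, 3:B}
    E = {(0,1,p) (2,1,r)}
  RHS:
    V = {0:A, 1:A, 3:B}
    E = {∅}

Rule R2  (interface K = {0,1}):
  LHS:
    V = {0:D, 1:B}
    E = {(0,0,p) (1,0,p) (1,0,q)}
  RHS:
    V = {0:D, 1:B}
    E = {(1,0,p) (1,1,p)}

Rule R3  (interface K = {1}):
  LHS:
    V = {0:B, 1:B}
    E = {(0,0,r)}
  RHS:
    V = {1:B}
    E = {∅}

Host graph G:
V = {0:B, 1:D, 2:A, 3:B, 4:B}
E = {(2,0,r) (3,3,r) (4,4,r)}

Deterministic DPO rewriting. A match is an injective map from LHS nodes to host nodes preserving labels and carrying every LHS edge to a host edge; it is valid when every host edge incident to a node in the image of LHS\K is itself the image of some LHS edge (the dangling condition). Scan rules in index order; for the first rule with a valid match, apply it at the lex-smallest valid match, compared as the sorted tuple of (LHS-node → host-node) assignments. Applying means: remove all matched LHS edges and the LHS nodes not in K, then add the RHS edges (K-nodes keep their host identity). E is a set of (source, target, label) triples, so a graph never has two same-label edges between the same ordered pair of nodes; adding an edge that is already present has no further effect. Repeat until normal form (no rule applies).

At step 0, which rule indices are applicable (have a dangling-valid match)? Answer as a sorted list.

Answer: [R3]

Steps:
R0: no valid match — LHS pattern not found
R1: no valid match — LHS pattern not found
R2: no valid match — LHS pattern not found
R3: 4 valid matches — {0↦3, 1↦0}, {0↦3, 1↦4}, {0↦4, 1↦0} (+1 more)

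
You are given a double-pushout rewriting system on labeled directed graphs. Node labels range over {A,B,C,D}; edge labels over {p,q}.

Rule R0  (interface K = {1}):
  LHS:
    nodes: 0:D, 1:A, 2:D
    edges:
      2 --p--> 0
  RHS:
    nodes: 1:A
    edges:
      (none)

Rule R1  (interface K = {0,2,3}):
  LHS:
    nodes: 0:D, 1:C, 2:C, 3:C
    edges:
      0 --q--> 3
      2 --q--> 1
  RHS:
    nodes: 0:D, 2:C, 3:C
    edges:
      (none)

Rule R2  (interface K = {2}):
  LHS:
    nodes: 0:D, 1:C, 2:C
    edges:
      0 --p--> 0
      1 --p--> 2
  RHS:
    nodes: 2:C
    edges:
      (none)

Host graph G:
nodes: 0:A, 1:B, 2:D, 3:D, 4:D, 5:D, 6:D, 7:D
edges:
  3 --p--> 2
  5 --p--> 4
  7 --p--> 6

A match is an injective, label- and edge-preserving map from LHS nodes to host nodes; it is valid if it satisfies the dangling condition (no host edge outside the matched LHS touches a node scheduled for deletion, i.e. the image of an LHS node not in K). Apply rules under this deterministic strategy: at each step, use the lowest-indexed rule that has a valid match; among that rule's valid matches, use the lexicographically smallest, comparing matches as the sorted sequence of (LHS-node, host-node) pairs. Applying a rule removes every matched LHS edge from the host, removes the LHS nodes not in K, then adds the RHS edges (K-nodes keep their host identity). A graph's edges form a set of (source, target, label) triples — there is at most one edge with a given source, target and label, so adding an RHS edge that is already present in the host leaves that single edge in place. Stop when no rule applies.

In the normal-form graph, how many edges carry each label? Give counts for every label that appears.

initial: |V|=8 |E|=3  E = 3-p->2 5-p->4 7-p->6
step 1: apply R0 at {0↦2, 1↦0, 2↦3}  → |V|=6 |E|=2  E = 5-p->4 7-p->6
step 2: apply R0 at {0↦4, 1↦0, 2↦5}  → |V|=4 |E|=1  E = 7-p->6
step 3: apply R0 at {0↦6, 1↦0, 2↦7}  → |V|=2 |E|=0  E = ∅
halt: no rule applies after step 3
NF edges: []

Answer: (no edges)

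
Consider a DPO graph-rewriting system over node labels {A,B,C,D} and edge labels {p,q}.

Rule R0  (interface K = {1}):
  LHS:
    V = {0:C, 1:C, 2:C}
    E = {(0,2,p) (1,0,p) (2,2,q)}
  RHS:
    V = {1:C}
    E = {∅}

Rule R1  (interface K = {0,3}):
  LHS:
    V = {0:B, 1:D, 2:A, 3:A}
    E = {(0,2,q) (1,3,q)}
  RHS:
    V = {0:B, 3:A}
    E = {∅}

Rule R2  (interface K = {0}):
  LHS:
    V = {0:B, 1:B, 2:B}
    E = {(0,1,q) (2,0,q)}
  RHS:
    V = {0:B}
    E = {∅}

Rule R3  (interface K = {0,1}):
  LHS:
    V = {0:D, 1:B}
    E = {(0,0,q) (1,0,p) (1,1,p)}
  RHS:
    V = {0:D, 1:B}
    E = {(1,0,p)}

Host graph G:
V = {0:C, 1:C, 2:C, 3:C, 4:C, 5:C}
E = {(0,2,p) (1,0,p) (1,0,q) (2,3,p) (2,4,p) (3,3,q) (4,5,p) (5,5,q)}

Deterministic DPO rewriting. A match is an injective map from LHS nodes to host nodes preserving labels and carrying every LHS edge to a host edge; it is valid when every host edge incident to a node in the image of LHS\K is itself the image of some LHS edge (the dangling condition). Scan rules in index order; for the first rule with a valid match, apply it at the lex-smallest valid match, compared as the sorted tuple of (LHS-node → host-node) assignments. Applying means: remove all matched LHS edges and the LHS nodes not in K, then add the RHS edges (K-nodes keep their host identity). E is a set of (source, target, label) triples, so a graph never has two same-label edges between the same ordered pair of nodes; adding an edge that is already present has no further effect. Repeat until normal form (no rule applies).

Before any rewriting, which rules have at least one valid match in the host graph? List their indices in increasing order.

Answer: [R0]

Rewrite trace:
R0: 1 valid match — {0↦4, 1↦2, 2↦5}
R1: no valid match — LHS pattern not found
R2: no valid match — LHS pattern not found
R3: no valid match — LHS pattern not found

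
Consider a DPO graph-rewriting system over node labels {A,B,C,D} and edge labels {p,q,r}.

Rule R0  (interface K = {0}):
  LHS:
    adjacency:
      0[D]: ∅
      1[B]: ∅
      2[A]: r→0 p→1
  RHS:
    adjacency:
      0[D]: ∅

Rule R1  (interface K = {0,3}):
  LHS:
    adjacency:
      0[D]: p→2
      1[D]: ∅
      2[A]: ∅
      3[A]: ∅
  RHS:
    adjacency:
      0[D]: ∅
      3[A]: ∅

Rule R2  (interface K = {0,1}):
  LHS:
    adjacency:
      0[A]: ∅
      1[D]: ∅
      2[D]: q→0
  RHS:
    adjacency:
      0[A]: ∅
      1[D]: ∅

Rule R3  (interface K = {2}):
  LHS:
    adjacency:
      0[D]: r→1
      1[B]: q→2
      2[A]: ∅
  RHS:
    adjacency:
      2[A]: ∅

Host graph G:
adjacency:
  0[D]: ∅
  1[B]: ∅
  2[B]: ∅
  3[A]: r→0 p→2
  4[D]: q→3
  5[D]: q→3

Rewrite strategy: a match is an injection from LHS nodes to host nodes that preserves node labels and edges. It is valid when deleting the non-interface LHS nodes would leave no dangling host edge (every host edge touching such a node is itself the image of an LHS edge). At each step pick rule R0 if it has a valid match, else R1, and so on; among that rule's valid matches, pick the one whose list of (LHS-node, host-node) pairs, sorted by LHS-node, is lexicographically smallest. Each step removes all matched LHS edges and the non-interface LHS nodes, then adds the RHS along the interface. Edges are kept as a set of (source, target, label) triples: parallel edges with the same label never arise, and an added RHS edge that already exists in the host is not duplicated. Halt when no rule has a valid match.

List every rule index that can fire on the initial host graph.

Answer: [R2]

Rewrite trace:
R0: no valid match — 1 raw match, all fail dangling condition
R1: no valid match — LHS pattern not found
R2: 4 valid matches — {0↦3, 1↦0, 2↦4}, {0↦3, 1↦0, 2↦5}, {0↦3, 1↦4, 2↦5} (+1 more)
R3: no valid match — LHS pattern not found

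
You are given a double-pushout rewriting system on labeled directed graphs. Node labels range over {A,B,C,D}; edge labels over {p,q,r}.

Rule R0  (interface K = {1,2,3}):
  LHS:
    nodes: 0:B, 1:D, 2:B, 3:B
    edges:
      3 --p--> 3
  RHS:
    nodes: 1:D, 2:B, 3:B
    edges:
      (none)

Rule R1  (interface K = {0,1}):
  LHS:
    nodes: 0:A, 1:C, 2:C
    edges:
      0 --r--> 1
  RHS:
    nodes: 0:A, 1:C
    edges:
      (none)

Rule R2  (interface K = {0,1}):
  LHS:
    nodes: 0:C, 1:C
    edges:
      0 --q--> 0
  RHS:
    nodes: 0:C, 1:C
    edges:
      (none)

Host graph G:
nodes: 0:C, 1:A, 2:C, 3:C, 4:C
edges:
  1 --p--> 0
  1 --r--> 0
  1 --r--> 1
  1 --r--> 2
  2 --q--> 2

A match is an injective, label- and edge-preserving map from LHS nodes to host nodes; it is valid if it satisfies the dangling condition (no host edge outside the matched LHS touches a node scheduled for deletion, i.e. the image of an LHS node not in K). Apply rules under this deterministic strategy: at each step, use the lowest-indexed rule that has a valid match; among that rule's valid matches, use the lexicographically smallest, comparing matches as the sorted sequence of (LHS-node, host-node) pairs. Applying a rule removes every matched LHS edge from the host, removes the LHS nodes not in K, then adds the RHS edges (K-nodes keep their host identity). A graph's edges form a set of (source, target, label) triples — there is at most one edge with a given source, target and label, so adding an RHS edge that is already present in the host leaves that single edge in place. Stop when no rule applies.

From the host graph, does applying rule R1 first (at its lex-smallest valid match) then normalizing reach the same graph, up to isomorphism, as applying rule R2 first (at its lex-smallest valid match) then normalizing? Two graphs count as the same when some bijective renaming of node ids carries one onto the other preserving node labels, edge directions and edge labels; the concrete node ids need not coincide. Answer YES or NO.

branch R1-first: apply at {0↦1, 1↦0, 2↦3} → |E|=4, then 2 more step(s) → NF |V|=3 |E|=2 V={0:C, 1:A, 2:C} E=1-p->0 1-r->1
branch R2-first: apply at {0↦2, 1↦0} → |E|=4, then 2 more step(s) → NF |V|=3 |E|=2 V={0:C, 1:A, 2:C} E=1-p->0 1-r->1
graphs isomorphic (equal up to label-preserving node renaming)

Answer: YES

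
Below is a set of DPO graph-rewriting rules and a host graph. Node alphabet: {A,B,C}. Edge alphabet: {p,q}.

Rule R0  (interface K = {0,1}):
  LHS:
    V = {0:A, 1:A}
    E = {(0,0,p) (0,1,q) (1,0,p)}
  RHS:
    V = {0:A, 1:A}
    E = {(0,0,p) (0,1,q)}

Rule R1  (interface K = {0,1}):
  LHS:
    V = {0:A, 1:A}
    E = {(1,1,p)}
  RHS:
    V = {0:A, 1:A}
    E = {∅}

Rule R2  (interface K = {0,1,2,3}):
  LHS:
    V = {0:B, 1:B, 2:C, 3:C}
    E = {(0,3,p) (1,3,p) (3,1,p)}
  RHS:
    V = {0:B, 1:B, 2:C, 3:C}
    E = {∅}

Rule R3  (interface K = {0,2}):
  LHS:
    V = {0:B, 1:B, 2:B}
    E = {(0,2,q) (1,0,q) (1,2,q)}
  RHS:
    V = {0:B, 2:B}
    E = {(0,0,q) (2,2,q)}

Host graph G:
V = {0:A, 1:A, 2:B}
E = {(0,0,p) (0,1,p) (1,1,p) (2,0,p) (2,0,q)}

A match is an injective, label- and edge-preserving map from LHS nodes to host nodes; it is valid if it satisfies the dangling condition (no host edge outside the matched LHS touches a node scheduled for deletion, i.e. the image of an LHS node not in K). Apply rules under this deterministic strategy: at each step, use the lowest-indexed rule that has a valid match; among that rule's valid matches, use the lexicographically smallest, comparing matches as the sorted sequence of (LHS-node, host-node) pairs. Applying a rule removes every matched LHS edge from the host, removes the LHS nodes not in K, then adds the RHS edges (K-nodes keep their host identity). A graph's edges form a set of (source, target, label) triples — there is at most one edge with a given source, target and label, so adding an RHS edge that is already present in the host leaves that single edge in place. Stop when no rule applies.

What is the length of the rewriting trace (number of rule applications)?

Answer: 2

Derivation:
initial: |V|=3 |E|=5  E = 0-p->0 0-p->1 1-p->1 2-p->0 2-q->0
step 1: apply R1 at {0↦0, 1↦1}  → |V|=3 |E|=4  E = 0-p->0 0-p->1 2-p->0 2-q->0
step 2: apply R1 at {0↦1, 1↦0}  → |V|=3 |E|=3  E = 0-p->1 2-p->0 2-q->0
halt: no rule applies after step 2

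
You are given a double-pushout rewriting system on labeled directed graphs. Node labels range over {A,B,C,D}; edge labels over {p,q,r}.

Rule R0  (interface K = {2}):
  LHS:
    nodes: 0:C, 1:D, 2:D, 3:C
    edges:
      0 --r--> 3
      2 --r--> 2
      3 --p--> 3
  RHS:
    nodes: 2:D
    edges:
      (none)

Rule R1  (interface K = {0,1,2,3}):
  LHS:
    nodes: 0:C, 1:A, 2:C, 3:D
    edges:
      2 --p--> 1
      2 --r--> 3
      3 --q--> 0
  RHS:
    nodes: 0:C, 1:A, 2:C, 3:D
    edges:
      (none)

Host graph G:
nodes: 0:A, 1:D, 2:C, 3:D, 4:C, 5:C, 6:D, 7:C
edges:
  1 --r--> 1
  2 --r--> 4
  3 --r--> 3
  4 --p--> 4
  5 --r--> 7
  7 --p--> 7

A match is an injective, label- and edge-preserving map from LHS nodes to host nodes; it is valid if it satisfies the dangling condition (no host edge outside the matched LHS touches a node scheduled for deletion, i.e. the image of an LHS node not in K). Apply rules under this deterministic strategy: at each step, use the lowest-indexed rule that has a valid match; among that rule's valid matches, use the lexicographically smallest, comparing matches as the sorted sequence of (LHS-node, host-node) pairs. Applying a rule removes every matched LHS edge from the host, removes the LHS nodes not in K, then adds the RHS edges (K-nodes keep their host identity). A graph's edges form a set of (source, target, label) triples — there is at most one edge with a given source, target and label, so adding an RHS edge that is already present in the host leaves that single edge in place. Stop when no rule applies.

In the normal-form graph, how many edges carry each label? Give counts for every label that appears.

Answer: (no edges)

Steps:
[0] host  ⇒  8 nodes, 6 edges  {1-r->1 2-r->4 3-r->3 4-p->4 5-r->7 7-p->7}
[1] R0 @ {0↦2, 1↦6, 2↦1, 3↦4}  ⇒  5 nodes, 3 edges  {3-r->3 5-r->7 7-p->7}
[2] R0 @ {0↦5, 1↦1, 2↦3, 3↦7}  ⇒  2 nodes, 0 edges  {∅}
final graph: no rule applies after step 2
NF edges: []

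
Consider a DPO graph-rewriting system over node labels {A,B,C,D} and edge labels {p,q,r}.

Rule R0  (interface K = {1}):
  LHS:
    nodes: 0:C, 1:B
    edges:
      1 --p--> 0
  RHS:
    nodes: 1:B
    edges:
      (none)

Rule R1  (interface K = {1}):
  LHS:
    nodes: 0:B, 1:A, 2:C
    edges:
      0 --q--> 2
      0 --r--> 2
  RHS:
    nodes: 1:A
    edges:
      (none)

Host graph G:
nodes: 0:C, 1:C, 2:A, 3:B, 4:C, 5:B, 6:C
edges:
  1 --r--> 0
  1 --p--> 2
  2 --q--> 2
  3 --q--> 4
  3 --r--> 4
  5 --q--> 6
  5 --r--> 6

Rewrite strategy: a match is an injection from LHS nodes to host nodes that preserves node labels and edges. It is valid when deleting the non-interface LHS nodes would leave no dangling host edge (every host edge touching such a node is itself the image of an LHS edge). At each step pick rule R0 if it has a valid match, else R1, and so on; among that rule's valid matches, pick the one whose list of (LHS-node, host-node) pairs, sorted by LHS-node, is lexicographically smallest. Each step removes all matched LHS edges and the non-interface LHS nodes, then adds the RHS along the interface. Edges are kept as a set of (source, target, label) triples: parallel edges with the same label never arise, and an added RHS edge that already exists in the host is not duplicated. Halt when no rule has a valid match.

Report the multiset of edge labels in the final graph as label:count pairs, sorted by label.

Answer: p:1 q:1 r:1

Rewrite trace:
[0] host  ⇒  7 nodes, 7 edges  {1-r->0 1-p->2 2-q->2 3-q->4 3-r->4 5-q->6 5-r->6}
[1] R1 @ {0↦3, 1↦2, 2↦4}  ⇒  5 nodes, 5 edges  {1-r->0 1-p->2 2-q->2 5-q->6 5-r->6}
[2] R1 @ {0↦5, 1↦2, 2↦6}  ⇒  3 nodes, 3 edges  {1-r->0 1-p->2 2-q->2}
halt: no rule applies after step 2
NF edges: [(1, 0, 'r'), (1, 2, 'p'), (2, 2, 'q')]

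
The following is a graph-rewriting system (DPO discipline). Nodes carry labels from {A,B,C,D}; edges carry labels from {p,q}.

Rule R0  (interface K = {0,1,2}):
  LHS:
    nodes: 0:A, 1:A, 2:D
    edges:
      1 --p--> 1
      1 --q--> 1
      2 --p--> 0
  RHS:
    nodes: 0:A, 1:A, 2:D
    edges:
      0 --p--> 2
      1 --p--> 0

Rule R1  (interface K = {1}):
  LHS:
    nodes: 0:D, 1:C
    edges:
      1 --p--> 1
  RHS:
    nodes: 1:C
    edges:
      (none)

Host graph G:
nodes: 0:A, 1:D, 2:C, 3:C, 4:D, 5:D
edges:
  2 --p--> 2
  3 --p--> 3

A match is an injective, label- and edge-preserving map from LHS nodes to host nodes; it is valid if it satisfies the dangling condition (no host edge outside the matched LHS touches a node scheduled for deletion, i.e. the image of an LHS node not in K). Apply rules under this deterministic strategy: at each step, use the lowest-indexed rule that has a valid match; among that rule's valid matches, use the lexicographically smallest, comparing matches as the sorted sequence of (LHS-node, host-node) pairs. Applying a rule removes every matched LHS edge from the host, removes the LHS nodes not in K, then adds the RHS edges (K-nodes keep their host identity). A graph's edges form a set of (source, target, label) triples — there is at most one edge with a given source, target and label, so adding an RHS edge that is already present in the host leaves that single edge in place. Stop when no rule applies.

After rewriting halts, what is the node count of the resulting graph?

Answer: 4

Rewrite trace:
initial: |V|=6 |E|=2  E = 2-p->2 3-p->3
step 1: apply R1 at {0↦1, 1↦2}  → |V|=5 |E|=1  E = 3-p->3
step 2: apply R1 at {0↦4, 1↦3}  → |V|=4 |E|=0  E = ∅
halt: no rule applies after step 2
NF nodes: {0:A, 2:C, 3:C, 5:D}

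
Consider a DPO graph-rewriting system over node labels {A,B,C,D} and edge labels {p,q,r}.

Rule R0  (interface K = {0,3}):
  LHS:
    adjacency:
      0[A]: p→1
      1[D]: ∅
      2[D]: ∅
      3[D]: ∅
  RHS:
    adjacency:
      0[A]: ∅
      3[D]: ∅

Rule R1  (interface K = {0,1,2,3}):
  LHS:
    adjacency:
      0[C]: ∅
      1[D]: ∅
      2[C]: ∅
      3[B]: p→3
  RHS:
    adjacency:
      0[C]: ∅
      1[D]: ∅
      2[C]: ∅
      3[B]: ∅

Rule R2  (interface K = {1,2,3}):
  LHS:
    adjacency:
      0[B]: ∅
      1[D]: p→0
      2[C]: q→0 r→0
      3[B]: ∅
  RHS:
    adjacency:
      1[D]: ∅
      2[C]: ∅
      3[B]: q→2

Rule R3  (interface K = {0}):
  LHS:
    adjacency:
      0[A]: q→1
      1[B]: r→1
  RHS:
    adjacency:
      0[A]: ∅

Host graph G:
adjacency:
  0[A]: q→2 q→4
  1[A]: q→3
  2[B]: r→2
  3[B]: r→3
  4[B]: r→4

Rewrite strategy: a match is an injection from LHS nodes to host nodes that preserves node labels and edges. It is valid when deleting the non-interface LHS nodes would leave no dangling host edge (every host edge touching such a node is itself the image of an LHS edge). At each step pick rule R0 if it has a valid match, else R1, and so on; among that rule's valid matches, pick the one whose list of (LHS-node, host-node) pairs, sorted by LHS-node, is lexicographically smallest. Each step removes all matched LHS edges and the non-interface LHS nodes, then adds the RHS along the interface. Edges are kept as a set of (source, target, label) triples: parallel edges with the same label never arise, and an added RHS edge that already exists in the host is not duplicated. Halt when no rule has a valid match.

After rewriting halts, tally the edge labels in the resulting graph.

Answer: (no edges)

Derivation:
initial: |V|=5 |E|=6  E = 0-q->2 0-q->4 1-q->3 2-r->2 3-r->3 4-r->4
step 1: apply R3 at {0↦0, 1↦2}  → |V|=4 |E|=4  E = 0-q->4 1-q->3 3-r->3 4-r->4
step 2: apply R3 at {0↦0, 1↦4}  → |V|=3 |E|=2  E = 1-q->3 3-r->3
step 3: apply R3 at {0↦1, 1↦3}  → |V|=2 |E|=0  E = ∅
final graph: no rule applies after step 3
NF edges: []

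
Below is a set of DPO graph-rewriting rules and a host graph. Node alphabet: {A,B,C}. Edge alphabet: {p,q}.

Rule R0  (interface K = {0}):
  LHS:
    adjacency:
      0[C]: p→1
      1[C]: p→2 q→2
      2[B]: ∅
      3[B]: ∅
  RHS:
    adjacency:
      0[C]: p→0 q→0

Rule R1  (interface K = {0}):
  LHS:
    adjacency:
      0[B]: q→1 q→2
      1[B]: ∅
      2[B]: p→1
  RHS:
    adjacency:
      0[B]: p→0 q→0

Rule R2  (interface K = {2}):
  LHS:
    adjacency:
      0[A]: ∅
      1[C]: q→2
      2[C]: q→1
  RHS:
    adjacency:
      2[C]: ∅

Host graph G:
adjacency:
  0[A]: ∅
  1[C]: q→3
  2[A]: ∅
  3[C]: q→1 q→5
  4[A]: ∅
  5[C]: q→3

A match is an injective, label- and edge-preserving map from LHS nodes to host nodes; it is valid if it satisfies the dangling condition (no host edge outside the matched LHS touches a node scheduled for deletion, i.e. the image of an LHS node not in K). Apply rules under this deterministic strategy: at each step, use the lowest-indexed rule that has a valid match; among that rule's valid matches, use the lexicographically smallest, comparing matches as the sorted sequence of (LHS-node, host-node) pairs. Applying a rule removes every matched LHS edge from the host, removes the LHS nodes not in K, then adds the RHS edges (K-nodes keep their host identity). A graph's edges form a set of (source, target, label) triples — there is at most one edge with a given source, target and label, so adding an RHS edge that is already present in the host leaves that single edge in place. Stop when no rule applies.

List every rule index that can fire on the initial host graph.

Answer: [R2]

Steps:
R0: no valid match — LHS pattern not found
R1: no valid match — LHS pattern not found
R2: 6 valid matches — {0↦0, 1↦1, 2↦3}, {0↦0, 1↦5, 2↦3}, {0↦2, 1↦1, 2↦3} (+3 more)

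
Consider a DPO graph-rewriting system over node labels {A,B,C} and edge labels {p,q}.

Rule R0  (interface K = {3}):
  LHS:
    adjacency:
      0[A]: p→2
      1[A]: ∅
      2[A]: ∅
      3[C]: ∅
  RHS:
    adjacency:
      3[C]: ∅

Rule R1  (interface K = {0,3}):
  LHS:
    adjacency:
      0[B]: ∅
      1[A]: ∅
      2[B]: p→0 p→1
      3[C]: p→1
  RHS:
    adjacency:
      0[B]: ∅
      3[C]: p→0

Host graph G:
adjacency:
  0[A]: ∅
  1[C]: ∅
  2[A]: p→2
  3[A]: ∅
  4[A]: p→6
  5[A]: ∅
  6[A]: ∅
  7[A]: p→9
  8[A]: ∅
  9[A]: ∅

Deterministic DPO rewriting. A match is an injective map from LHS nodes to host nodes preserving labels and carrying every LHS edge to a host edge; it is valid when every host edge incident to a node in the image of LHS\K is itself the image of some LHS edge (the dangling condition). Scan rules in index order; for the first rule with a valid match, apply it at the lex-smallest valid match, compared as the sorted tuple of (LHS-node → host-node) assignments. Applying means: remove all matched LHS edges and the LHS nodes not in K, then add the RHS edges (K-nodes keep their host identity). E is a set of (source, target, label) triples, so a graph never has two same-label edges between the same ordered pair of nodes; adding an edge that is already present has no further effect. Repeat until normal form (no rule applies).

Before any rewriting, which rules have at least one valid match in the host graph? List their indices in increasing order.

Answer: [R0]

Rewrite trace:
R0: 8 valid matches — {0↦4, 1↦0, 2↦6, 3↦1}, {0↦4, 1↦3, 2↦6, 3↦1}, {0↦4, 1↦5, 2↦6, 3↦1} (+5 more)
R1: no valid match — LHS pattern not found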